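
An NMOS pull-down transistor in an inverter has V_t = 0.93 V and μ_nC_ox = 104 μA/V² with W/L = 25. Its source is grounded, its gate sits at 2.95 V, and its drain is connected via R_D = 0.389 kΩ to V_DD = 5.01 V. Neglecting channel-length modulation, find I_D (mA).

V_GS = V_G = 2.95 V, so V_ov = 2.95 − 0.93 = 2.02 V.
k_n = μ_nC_ox · (W/L) = 2.6 mA/V².
Assume saturation: I_D = ½ k_n V_ov² = 0.5 × 2.6 × 2.02² = 5.3 mA, giving V_DS = V_DD − I_D R_D = 5.01 − 5.3 × 0.389 = 2.95 V.
V_DS = 2.95 V ≥ V_ov = 2.02 V, confirming saturation.

I_D = 5.30 mA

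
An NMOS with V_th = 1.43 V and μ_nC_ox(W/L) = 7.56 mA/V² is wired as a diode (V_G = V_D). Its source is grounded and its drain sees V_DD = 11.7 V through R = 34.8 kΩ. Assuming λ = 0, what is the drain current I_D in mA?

I_D = 0.287 mA

With gate tied to drain, V_GS = V_DS ≥ V_GS − V_th, so the device is in saturation.
KCL at the drain: ½ k_n (V_GS − V_th)² = (V_DD − V_GS)/R.
Let x = V_GS − 1.43. Then 132 x² + x − 10.27 = 0, giving x = 0.276 V (positive root), so V_GS = 1.71 V.
I_D = (V_DD − V_GS)/R = (11.7 − 1.71) / 34.8 = 0.287 mA.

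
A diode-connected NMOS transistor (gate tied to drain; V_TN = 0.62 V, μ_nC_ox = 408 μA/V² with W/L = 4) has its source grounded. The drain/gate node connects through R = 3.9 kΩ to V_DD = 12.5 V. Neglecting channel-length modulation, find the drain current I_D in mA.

With gate tied to drain, V_GS = V_DS ≥ V_GS − V_TN, so the device is in saturation.
k_n = μ_nC_ox · (W/L) = 1.632 mA/V².
KCL at the drain: ½ k_n (V_GS − V_TN)² = (V_DD − V_GS)/R.
Let x = V_GS − 0.62. Then 3.18 x² + x − 11.88 = 0, giving x = 1.78 V (positive root), so V_GS = 2.4 V.
I_D = (V_DD − V_GS)/R = (12.5 − 2.4) / 3.9 = 2.59 mA.

I_D = 2.59 mA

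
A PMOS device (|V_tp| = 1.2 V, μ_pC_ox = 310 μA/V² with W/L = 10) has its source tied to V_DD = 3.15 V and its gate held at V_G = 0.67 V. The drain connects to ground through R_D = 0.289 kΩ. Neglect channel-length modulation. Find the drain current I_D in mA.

V_SG = V_DD − V_G = 3.15 − 0.67 = 2.48 V, so V_ov = 2.48 − 1.2 = 1.28 V.
k_p = μ_pC_ox · (W/L) = 3.1 mA/V².
Assume saturation: I_D = ½ k_p V_ov² = 0.5 × 3.1 × 1.28² = 2.54 mA, giving V_SD = V_DD − I_D R_D = 3.15 − 2.54 × 0.289 = 2.42 V.
V_SD = 2.42 V ≥ V_ov = 1.28 V, confirming saturation.

I_D = 2.54 mA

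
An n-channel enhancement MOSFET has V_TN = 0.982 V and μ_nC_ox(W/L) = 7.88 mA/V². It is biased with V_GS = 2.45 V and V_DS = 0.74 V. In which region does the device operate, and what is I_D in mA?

V_ov = V_GS − V_TN = 2.45 − 0.982 = 1.47 V.
Since V_DS = 0.74 V < V_ov = 1.47 V, the device is in the triode region.
I_D = k_n [V_ov · V_DS − ½ V_DS²] = 7.88 × [1.47 × 0.74 − 0.5 × 0.74²] = 6.4 mA.

Triode; I_D = 6.40 mA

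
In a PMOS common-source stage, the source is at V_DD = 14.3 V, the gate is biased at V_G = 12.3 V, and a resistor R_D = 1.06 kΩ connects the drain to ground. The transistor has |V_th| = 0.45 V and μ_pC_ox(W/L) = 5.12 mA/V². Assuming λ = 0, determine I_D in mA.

I_D = 6.15 mA

V_SG = V_DD − V_G = 14.3 − 12.3 = 2 V, so V_ov = 2 − 0.45 = 1.55 V.
Assume saturation: I_D = ½ k_p V_ov² = 0.5 × 5.12 × 1.55² = 6.15 mA, giving V_SD = V_DD − I_D R_D = 14.3 − 6.15 × 1.06 = 7.78 V.
V_SD = 7.78 V ≥ V_ov = 1.55 V, confirming saturation.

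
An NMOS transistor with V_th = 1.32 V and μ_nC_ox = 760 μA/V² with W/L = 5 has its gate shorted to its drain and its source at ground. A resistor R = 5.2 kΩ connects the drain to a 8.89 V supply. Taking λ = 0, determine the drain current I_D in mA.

With gate tied to drain, V_GS = V_DS ≥ V_GS − V_th, so the device is in saturation.
k_n = μ_nC_ox · (W/L) = 3.8 mA/V².
KCL at the drain: ½ k_n (V_GS − V_th)² = (V_DD − V_GS)/R.
Let x = V_GS − 1.32. Then 9.88 x² + x − 7.57 = 0, giving x = 0.826 V (positive root), so V_GS = 2.15 V.
I_D = (V_DD − V_GS)/R = (8.89 − 2.15) / 5.2 = 1.3 mA.

I_D = 1.30 mA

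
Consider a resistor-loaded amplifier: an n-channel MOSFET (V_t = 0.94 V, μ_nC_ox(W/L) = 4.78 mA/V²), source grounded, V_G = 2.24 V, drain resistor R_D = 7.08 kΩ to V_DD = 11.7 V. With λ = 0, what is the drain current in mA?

V_GS = V_G = 2.24 V, so V_ov = 2.24 − 0.94 = 1.3 V.
Assume saturation: I_D = ½ k_n V_ov² = 0.5 × 4.78 × 1.3² = 4.04 mA, giving V_DS = V_DD − I_D R_D = 11.7 − 4.04 × 7.08 = -16.9 V.
But -16.9 V < V_ov = 1.3 V, so the device is actually in triode.
In triode I_D = k_n[V_ov V_DS − ½ V_DS²] and I_D = (V_DD − V_DS)/R_D. Equating: 16.9 V_DS² − 45 V_DS + 11.7 = 0, giving V_DS = 0.292 V (the root below V_ov).
I_D = (11.7 − 0.292) / 7.08 = 1.61 mA.

I_D = 1.61 mA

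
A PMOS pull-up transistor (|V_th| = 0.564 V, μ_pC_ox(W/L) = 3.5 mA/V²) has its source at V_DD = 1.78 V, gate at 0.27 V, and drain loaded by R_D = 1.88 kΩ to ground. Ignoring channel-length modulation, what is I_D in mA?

V_SG = V_DD − V_G = 1.78 − 0.27 = 1.51 V, so V_ov = 1.51 − 0.564 = 0.946 V.
Assume saturation: I_D = ½ k_p V_ov² = 0.5 × 3.5 × 0.946² = 1.57 mA, giving V_SD = V_DD − I_D R_D = 1.78 − 1.57 × 1.88 = -1.16 V.
But -1.16 V < V_ov = 0.946 V, so the device is actually in triode.
In triode I_D = k_p[V_ov V_SD − ½ V_SD²] and I_D = (V_DD − V_SD)/R_D. Equating: 3.29 V_SD² − 7.225 V_SD + 1.78 = 0, giving V_SD = 0.283 V (the root below V_ov).
I_D = (1.78 − 0.283) / 1.88 = 0.796 mA.

I_D = 0.796 mA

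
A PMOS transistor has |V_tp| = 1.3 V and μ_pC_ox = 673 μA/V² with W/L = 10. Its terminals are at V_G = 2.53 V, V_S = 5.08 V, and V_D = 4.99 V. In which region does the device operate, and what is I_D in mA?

V_SG = V_S − V_G = 5.08 − 2.53 = 2.55 V; V_SD = V_S − V_D = 5.08 − 4.99 = 0.09 V.
k_p = μ_pC_ox · (W/L) = 6.73 mA/V².
V_ov = V_SG − |V_tp| = 2.55 − 1.3 = 1.25 V.
Since V_SD = 0.09 V < V_ov = 1.25 V, the device is in the triode region.
I_D = k_p [V_ov · V_SD − ½ V_SD²] = 6.73 × [1.25 × 0.09 − 0.5 × 0.09²] = 0.73 mA.

Triode; I_D = 0.730 mA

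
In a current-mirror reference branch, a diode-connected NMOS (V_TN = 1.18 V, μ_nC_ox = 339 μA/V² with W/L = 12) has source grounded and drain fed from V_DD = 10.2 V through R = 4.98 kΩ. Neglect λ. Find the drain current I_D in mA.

I_D = 1.63 mA

With gate tied to drain, V_GS = V_DS ≥ V_GS − V_TN, so the device is in saturation.
k_n = μ_nC_ox · (W/L) = 4.068 mA/V².
KCL at the drain: ½ k_n (V_GS − V_TN)² = (V_DD − V_GS)/R.
Let x = V_GS − 1.18. Then 10.1 x² + x − 9.02 = 0, giving x = 0.896 V (positive root), so V_GS = 2.08 V.
I_D = (V_DD − V_GS)/R = (10.2 − 2.08) / 4.98 = 1.63 mA.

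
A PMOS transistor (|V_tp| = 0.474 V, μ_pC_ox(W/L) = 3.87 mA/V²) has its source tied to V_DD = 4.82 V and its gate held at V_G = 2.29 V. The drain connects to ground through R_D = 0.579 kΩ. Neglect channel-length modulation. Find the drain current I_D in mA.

V_SG = V_DD − V_G = 4.82 − 2.29 = 2.53 V, so V_ov = 2.53 − 0.474 = 2.06 V.
Assume saturation: I_D = ½ k_p V_ov² = 0.5 × 3.87 × 2.06² = 8.18 mA, giving V_SD = V_DD − I_D R_D = 4.82 − 8.18 × 0.579 = 0.0841 V.
But 0.0841 V < V_ov = 2.06 V, so the device is actually in triode.
In triode I_D = k_p[V_ov V_SD − ½ V_SD²] and I_D = (V_DD − V_SD)/R_D. Equating: 1.12 V_SD² − 5.607 V_SD + 4.82 = 0, giving V_SD = 1.1 V (the root below V_ov).
I_D = (4.82 − 1.1) / 0.579 = 6.42 mA.

I_D = 6.42 mA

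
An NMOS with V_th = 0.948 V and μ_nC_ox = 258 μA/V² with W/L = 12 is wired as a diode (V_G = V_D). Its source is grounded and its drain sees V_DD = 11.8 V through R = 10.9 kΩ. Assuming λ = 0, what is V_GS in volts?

With gate tied to drain, V_GS = V_DS ≥ V_GS − V_th, so the device is in saturation.
k_n = μ_nC_ox · (W/L) = 3.096 mA/V².
KCL at the drain: ½ k_n (V_GS − V_th)² = (V_DD − V_GS)/R.
Let x = V_GS − 0.948. Then 16.9 x² + x − 10.85 = 0, giving x = 0.773 V (positive root), so V_GS = 1.72 V.
I_D = (V_DD − V_GS)/R = (11.8 − 1.72) / 10.9 = 0.925 mA.

V_GS = 1.72 V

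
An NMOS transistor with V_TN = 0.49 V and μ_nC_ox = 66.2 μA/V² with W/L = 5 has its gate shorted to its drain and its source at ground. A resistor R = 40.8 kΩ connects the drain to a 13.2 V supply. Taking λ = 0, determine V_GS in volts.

V_GS = 1.79 V

With gate tied to drain, V_GS = V_DS ≥ V_GS − V_TN, so the device is in saturation.
k_n = μ_nC_ox · (W/L) = 0.331 mA/V².
KCL at the drain: ½ k_n (V_GS − V_TN)² = (V_DD − V_GS)/R.
Let x = V_GS − 0.49. Then 6.75 x² + x − 12.71 = 0, giving x = 1.3 V (positive root), so V_GS = 1.79 V.
I_D = (V_DD − V_GS)/R = (13.2 − 1.79) / 40.8 = 0.28 mA.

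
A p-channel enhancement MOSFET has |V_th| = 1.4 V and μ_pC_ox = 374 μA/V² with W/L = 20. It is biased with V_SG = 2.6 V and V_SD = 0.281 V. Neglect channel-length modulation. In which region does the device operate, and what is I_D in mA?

k_p = μ_pC_ox · (W/L) = 7.48 mA/V².
V_ov = V_SG − |V_th| = 2.6 − 1.4 = 1.2 V.
Since V_SD = 0.281 V < V_ov = 1.2 V, the device is in the triode region.
I_D = k_p [V_ov · V_SD − ½ V_SD²] = 7.48 × [1.2 × 0.281 − 0.5 × 0.281²] = 2.23 mA.

Triode; I_D = 2.23 mA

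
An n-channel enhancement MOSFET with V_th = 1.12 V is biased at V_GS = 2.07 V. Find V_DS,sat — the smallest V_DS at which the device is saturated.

V_DS,sat = 0.950 V

The boundary between triode and saturation is V_DS = V_GS − V_th = V_ov.
V_ov = 2.07 − 1.12 = 0.95 V.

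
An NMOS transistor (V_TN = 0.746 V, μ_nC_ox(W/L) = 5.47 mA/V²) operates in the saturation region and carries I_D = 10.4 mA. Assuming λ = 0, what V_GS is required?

In saturation I_D = ½ k_n (V_GS − V_TN)², so V_GS − V_TN = √(2 I_D / k_n) = √(2 × 10.4 / 5.47) = 1.95 V.
V_GS = 0.746 + 1.95 = 2.7 V.

V_GS = 2.70 V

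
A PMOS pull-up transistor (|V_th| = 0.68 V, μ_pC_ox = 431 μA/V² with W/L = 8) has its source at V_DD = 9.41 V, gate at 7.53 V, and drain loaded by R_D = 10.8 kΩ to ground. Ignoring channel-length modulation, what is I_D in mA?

I_D = 0.850 mA

V_SG = V_DD − V_G = 9.41 − 7.53 = 1.88 V, so V_ov = 1.88 − 0.68 = 1.2 V.
k_p = μ_pC_ox · (W/L) = 3.448 mA/V².
Assume saturation: I_D = ½ k_p V_ov² = 0.5 × 3.448 × 1.2² = 2.48 mA, giving V_SD = V_DD − I_D R_D = 9.41 − 2.48 × 10.8 = -17.4 V.
But -17.4 V < V_ov = 1.2 V, so the device is actually in triode.
In triode I_D = k_p[V_ov V_SD − ½ V_SD²] and I_D = (V_DD − V_SD)/R_D. Equating: 18.6 V_SD² − 45.69 V_SD + 9.41 = 0, giving V_SD = 0.227 V (the root below V_ov).
I_D = (9.41 − 0.227) / 10.8 = 0.85 mA.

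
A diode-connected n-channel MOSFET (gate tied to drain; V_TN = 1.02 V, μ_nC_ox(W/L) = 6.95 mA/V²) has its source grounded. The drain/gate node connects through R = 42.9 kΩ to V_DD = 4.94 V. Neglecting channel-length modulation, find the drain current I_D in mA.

I_D = 0.0877 mA

With gate tied to drain, V_GS = V_DS ≥ V_GS − V_TN, so the device is in saturation.
KCL at the drain: ½ k_n (V_GS − V_TN)² = (V_DD − V_GS)/R.
Let x = V_GS − 1.02. Then 149 x² + x − 3.92 = 0, giving x = 0.159 V (positive root), so V_GS = 1.18 V.
I_D = (V_DD − V_GS)/R = (4.94 − 1.18) / 42.9 = 0.0877 mA.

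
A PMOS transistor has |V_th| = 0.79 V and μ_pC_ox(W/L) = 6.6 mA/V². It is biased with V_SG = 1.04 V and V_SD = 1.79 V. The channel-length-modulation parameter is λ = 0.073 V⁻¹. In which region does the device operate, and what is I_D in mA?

V_ov = V_SG − |V_th| = 1.04 − 0.79 = 0.25 V.
Since V_SD = 1.79 V ≥ V_ov = 0.25 V, the device is in saturation.
I_D = ½ k_p V_ov² (1 + λ V_SD) = 0.5 × 6.6 × 0.25² × (1 + 0.073 × 1.79) = 0.233 mA.

Saturation; I_D = 0.233 mA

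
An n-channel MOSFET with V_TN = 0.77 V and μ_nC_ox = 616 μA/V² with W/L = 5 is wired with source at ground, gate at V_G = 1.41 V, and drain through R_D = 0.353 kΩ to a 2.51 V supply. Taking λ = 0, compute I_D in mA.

V_GS = V_G = 1.41 V, so V_ov = 1.41 − 0.77 = 0.64 V.
k_n = μ_nC_ox · (W/L) = 3.08 mA/V².
Assume saturation: I_D = ½ k_n V_ov² = 0.5 × 3.08 × 0.64² = 0.631 mA, giving V_DS = V_DD − I_D R_D = 2.51 − 0.631 × 0.353 = 2.29 V.
V_DS = 2.29 V ≥ V_ov = 0.64 V, confirming saturation.

I_D = 0.631 mA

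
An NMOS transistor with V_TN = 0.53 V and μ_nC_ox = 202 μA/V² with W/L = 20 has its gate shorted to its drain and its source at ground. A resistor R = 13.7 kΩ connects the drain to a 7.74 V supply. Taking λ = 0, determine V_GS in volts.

V_GS = 1.02 V

With gate tied to drain, V_GS = V_DS ≥ V_GS − V_TN, so the device is in saturation.
k_n = μ_nC_ox · (W/L) = 4.04 mA/V².
KCL at the drain: ½ k_n (V_GS − V_TN)² = (V_DD − V_GS)/R.
Let x = V_GS − 0.53. Then 27.7 x² + x − 7.21 = 0, giving x = 0.493 V (positive root), so V_GS = 1.02 V.
I_D = (V_DD − V_GS)/R = (7.74 − 1.02) / 13.7 = 0.49 mA.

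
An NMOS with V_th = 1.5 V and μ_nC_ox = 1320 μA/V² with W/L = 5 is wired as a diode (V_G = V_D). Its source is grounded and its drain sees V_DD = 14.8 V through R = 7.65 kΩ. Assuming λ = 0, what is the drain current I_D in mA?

With gate tied to drain, V_GS = V_DS ≥ V_GS − V_th, so the device is in saturation.
k_n = μ_nC_ox · (W/L) = 6.6 mA/V².
KCL at the drain: ½ k_n (V_GS − V_th)² = (V_DD − V_GS)/R.
Let x = V_GS − 1.5. Then 25.2 x² + x − 13.3 = 0, giving x = 0.706 V (positive root), so V_GS = 2.21 V.
I_D = (V_DD − V_GS)/R = (14.8 − 2.21) / 7.65 = 1.65 mA.

I_D = 1.65 mA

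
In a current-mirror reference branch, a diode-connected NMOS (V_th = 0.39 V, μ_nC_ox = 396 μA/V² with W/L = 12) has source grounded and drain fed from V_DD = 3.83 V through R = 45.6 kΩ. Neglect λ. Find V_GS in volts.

With gate tied to drain, V_GS = V_DS ≥ V_GS − V_th, so the device is in saturation.
k_n = μ_nC_ox · (W/L) = 4.752 mA/V².
KCL at the drain: ½ k_n (V_GS − V_th)² = (V_DD − V_GS)/R.
Let x = V_GS − 0.39. Then 108 x² + x − 3.44 = 0, giving x = 0.174 V (positive root), so V_GS = 0.564 V.
I_D = (V_DD − V_GS)/R = (3.83 − 0.564) / 45.6 = 0.0716 mA.

V_GS = 0.564 V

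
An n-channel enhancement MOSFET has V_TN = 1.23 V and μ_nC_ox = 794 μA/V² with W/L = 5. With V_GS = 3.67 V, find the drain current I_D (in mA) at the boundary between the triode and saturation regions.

At the boundary V_DS = V_ov = V_GS − V_TN = 3.67 − 1.23 = 2.44 V.
k_n = μ_nC_ox · (W/L) = 3.97 mA/V².
I_D = ½ k_n V_ov² = 0.5 × 3.97 × 2.44² = 11.8 mA.

I_D = 11.8 mA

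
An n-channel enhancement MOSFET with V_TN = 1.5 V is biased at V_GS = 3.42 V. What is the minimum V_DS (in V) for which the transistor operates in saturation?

V_DS,sat = 1.92 V

The boundary between triode and saturation is V_DS = V_GS − V_TN = V_ov.
V_ov = 3.42 − 1.5 = 1.92 V.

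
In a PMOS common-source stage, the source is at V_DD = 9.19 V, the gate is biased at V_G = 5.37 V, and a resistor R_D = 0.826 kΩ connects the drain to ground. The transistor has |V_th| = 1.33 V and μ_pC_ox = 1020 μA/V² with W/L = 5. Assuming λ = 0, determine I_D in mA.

V_SG = V_DD − V_G = 9.19 − 5.37 = 3.82 V, so V_ov = 3.82 − 1.33 = 2.49 V.
k_p = μ_pC_ox · (W/L) = 5.1 mA/V².
Assume saturation: I_D = ½ k_p V_ov² = 0.5 × 5.1 × 2.49² = 15.8 mA, giving V_SD = V_DD − I_D R_D = 9.19 − 15.8 × 0.826 = -3.87 V.
But -3.87 V < V_ov = 2.49 V, so the device is actually in triode.
In triode I_D = k_p[V_ov V_SD − ½ V_SD²] and I_D = (V_DD − V_SD)/R_D. Equating: 2.11 V_SD² − 11.49 V_SD + 9.19 = 0, giving V_SD = 0.974 V (the root below V_ov).
I_D = (9.19 − 0.974) / 0.826 = 9.95 mA.

I_D = 9.95 mA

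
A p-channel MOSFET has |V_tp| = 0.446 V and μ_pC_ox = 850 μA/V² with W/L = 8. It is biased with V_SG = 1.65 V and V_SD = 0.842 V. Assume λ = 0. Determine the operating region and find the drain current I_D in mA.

k_p = μ_pC_ox · (W/L) = 6.8 mA/V².
V_ov = V_SG − |V_tp| = 1.65 − 0.446 = 1.2 V.
Since V_SD = 0.842 V < V_ov = 1.2 V, the device is in the triode region.
I_D = k_p [V_ov · V_SD − ½ V_SD²] = 6.8 × [1.2 × 0.842 − 0.5 × 0.842²] = 4.48 mA.

Triode; I_D = 4.48 mA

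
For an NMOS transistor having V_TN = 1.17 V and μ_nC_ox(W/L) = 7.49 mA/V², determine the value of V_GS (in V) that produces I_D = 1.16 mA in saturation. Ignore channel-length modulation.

V_GS = 1.73 V

In saturation I_D = ½ k_n (V_GS − V_TN)², so V_GS − V_TN = √(2 I_D / k_n) = √(2 × 1.16 / 7.49) = 0.557 V.
V_GS = 1.17 + 0.557 = 1.73 V.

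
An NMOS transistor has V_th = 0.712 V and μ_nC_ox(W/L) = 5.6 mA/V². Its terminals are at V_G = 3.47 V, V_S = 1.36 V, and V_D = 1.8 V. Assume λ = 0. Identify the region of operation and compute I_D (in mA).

Triode; I_D = 2.90 mA

V_GS = V_G − V_S = 3.47 − 1.36 = 2.11 V; V_DS = V_D − V_S = 1.8 − 1.36 = 0.44 V.
V_ov = V_GS − V_th = 2.11 − 0.712 = 1.4 V.
Since V_DS = 0.44 V < V_ov = 1.4 V, the device is in the triode region.
I_D = k_n [V_ov · V_DS − ½ V_DS²] = 5.6 × [1.4 × 0.44 − 0.5 × 0.44²] = 2.9 mA.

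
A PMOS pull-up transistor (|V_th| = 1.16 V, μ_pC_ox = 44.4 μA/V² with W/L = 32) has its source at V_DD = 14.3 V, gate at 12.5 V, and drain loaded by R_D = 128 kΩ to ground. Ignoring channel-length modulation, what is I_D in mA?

I_D = 0.111 mA

V_SG = V_DD − V_G = 14.3 − 12.5 = 1.8 V, so V_ov = 1.8 − 1.16 = 0.64 V.
k_p = μ_pC_ox · (W/L) = 1.421 mA/V².
Assume saturation: I_D = ½ k_p V_ov² = 0.5 × 1.421 × 0.64² = 0.291 mA, giving V_SD = V_DD − I_D R_D = 14.3 − 0.291 × 128 = -22.9 V.
But -22.9 V < V_ov = 0.64 V, so the device is actually in triode.
In triode I_D = k_p[V_ov V_SD − ½ V_SD²] and I_D = (V_DD − V_SD)/R_D. Equating: 90.9 V_SD² − 117.4 V_SD + 14.3 = 0, giving V_SD = 0.136 V (the root below V_ov).
I_D = (14.3 − 0.136) / 128 = 0.111 mA.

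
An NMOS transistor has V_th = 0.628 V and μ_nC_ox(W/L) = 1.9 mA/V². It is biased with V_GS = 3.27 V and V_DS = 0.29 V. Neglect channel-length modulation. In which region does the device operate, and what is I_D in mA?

V_ov = V_GS − V_th = 3.27 − 0.628 = 2.64 V.
Since V_DS = 0.29 V < V_ov = 2.64 V, the device is in the triode region.
I_D = k_n [V_ov · V_DS − ½ V_DS²] = 1.9 × [2.64 × 0.29 − 0.5 × 0.29²] = 1.38 mA.

Triode; I_D = 1.38 mA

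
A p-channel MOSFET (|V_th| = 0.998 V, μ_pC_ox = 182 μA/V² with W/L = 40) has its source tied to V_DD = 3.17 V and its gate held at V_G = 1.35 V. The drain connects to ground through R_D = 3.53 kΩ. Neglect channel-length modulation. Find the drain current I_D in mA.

V_SG = V_DD − V_G = 3.17 − 1.35 = 1.82 V, so V_ov = 1.82 − 0.998 = 0.822 V.
k_p = μ_pC_ox · (W/L) = 7.28 mA/V².
Assume saturation: I_D = ½ k_p V_ov² = 0.5 × 7.28 × 0.822² = 2.46 mA, giving V_SD = V_DD − I_D R_D = 3.17 − 2.46 × 3.53 = -5.51 V.
But -5.51 V < V_ov = 0.822 V, so the device is actually in triode.
In triode I_D = k_p[V_ov V_SD − ½ V_SD²] and I_D = (V_DD − V_SD)/R_D. Equating: 12.8 V_SD² − 22.12 V_SD + 3.17 = 0, giving V_SD = 0.158 V (the root below V_ov).
I_D = (3.17 − 0.158) / 3.53 = 0.853 mA.

I_D = 0.853 mA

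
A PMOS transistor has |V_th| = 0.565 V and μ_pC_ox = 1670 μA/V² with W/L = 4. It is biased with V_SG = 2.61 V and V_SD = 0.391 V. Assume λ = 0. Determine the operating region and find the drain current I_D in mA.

Triode; I_D = 4.83 mA

k_p = μ_pC_ox · (W/L) = 6.68 mA/V².
V_ov = V_SG − |V_th| = 2.61 − 0.565 = 2.04 V.
Since V_SD = 0.391 V < V_ov = 2.04 V, the device is in the triode region.
I_D = k_p [V_ov · V_SD − ½ V_SD²] = 6.68 × [2.04 × 0.391 − 0.5 × 0.391²] = 4.83 mA.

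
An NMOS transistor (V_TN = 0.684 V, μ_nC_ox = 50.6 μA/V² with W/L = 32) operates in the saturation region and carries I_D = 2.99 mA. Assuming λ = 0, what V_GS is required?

k_n = μ_nC_ox · (W/L) = 1.619 mA/V².
In saturation I_D = ½ k_n (V_GS − V_TN)², so V_GS − V_TN = √(2 I_D / k_n) = √(2 × 2.99 / 1.619) = 1.92 V.
V_GS = 0.684 + 1.92 = 2.61 V.

V_GS = 2.61 V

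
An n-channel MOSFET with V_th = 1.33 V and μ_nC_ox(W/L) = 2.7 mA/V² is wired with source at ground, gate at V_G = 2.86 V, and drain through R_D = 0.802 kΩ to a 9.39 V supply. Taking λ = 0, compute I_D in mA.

V_GS = V_G = 2.86 V, so V_ov = 2.86 − 1.33 = 1.53 V.
Assume saturation: I_D = ½ k_n V_ov² = 0.5 × 2.7 × 1.53² = 3.16 mA, giving V_DS = V_DD − I_D R_D = 9.39 − 3.16 × 0.802 = 6.86 V.
V_DS = 6.86 V ≥ V_ov = 1.53 V, confirming saturation.

I_D = 3.16 mA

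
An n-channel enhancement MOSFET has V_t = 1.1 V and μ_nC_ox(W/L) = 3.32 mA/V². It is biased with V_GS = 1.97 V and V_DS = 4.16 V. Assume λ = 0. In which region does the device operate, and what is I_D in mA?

Saturation; I_D = 1.26 mA

V_ov = V_GS − V_t = 1.97 − 1.1 = 0.87 V.
Since V_DS = 4.16 V ≥ V_ov = 0.87 V, the device is in saturation.
I_D = ½ k_n V_ov² = 0.5 × 3.32 × 0.87² = 1.26 mA.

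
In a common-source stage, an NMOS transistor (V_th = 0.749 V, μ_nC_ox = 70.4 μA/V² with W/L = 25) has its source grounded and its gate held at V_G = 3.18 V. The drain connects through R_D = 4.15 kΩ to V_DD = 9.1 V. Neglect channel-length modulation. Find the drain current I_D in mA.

I_D = 2.06 mA

V_GS = V_G = 3.18 V, so V_ov = 3.18 − 0.749 = 2.43 V.
k_n = μ_nC_ox · (W/L) = 1.76 mA/V².
Assume saturation: I_D = ½ k_n V_ov² = 0.5 × 1.76 × 2.43² = 5.2 mA, giving V_DS = V_DD − I_D R_D = 9.1 − 5.2 × 4.15 = -12.5 V.
But -12.5 V < V_ov = 2.43 V, so the device is actually in triode.
In triode I_D = k_n[V_ov V_DS − ½ V_DS²] and I_D = (V_DD − V_DS)/R_D. Equating: 3.65 V_DS² − 18.76 V_DS + 9.1 = 0, giving V_DS = 0.542 V (the root below V_ov).
I_D = (9.1 − 0.542) / 4.15 = 2.06 mA.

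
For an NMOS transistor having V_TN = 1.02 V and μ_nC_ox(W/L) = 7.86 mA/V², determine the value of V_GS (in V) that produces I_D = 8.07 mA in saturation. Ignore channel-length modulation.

In saturation I_D = ½ k_n (V_GS − V_TN)², so V_GS − V_TN = √(2 I_D / k_n) = √(2 × 8.07 / 7.86) = 1.43 V.
V_GS = 1.02 + 1.43 = 2.45 V.

V_GS = 2.45 V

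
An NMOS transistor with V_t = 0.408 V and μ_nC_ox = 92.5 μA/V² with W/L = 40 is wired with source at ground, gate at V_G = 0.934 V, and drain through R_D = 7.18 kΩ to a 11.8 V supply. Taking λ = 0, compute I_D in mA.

V_GS = V_G = 0.934 V, so V_ov = 0.934 − 0.408 = 0.526 V.
k_n = μ_nC_ox · (W/L) = 3.7 mA/V².
Assume saturation: I_D = ½ k_n V_ov² = 0.5 × 3.7 × 0.526² = 0.512 mA, giving V_DS = V_DD − I_D R_D = 11.8 − 0.512 × 7.18 = 8.12 V.
V_DS = 8.12 V ≥ V_ov = 0.526 V, confirming saturation.

I_D = 0.512 mA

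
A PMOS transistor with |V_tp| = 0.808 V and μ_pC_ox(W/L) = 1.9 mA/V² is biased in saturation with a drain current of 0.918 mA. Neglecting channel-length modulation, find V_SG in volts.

V_SG = 1.79 V

In saturation I_D = ½ k_p (V_SG − |V_tp|)², so V_SG − |V_tp| = √(2 I_D / k_p) = √(2 × 0.918 / 1.9) = 0.983 V.
V_SG = 0.808 + 0.983 = 1.79 V.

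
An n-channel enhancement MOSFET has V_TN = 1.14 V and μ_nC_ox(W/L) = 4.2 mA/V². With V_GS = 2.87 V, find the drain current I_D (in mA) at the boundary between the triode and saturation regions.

I_D = 6.29 mA

At the boundary V_DS = V_ov = V_GS − V_TN = 2.87 − 1.14 = 1.73 V.
I_D = ½ k_n V_ov² = 0.5 × 4.2 × 1.73² = 6.29 mA.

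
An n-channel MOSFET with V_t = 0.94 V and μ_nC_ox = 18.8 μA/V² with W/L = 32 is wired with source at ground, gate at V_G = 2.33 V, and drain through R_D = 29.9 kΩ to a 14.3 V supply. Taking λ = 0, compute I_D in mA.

V_GS = V_G = 2.33 V, so V_ov = 2.33 − 0.94 = 1.39 V.
k_n = μ_nC_ox · (W/L) = 0.6016 mA/V².
Assume saturation: I_D = ½ k_n V_ov² = 0.5 × 0.6016 × 1.39² = 0.581 mA, giving V_DS = V_DD − I_D R_D = 14.3 − 0.581 × 29.9 = -3.08 V.
But -3.08 V < V_ov = 1.39 V, so the device is actually in triode.
In triode I_D = k_n[V_ov V_DS − ½ V_DS²] and I_D = (V_DD − V_DS)/R_D. Equating: 8.99 V_DS² − 26 V_DS + 14.3 = 0, giving V_DS = 0.739 V (the root below V_ov).
I_D = (14.3 − 0.739) / 29.9 = 0.454 mA.

I_D = 0.454 mA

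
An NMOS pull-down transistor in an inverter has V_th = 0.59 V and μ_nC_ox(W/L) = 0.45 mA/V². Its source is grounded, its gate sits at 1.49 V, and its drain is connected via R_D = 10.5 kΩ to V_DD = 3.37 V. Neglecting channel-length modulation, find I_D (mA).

V_GS = V_G = 1.49 V, so V_ov = 1.49 − 0.59 = 0.9 V.
Assume saturation: I_D = ½ k_n V_ov² = 0.5 × 0.45 × 0.9² = 0.182 mA, giving V_DS = V_DD − I_D R_D = 3.37 − 0.182 × 10.5 = 1.46 V.
V_DS = 1.46 V ≥ V_ov = 0.9 V, confirming saturation.

I_D = 0.182 mA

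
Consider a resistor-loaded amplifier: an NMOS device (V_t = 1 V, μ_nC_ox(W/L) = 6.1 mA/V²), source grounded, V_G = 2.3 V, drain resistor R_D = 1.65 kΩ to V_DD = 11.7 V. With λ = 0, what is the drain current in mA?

V_GS = V_G = 2.3 V, so V_ov = 2.3 − 1 = 1.3 V.
Assume saturation: I_D = ½ k_n V_ov² = 0.5 × 6.1 × 1.3² = 5.15 mA, giving V_DS = V_DD − I_D R_D = 11.7 − 5.15 × 1.65 = 3.2 V.
V_DS = 3.2 V ≥ V_ov = 1.3 V, confirming saturation.

I_D = 5.15 mA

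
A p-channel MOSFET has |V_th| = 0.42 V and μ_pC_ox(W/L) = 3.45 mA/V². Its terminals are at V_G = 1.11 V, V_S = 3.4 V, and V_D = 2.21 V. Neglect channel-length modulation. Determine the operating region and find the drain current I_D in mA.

Triode; I_D = 5.23 mA

V_SG = V_S − V_G = 3.4 − 1.11 = 2.29 V; V_SD = V_S − V_D = 3.4 − 2.21 = 1.19 V.
V_ov = V_SG − |V_th| = 2.29 − 0.42 = 1.87 V.
Since V_SD = 1.19 V < V_ov = 1.87 V, the device is in the triode region.
I_D = k_p [V_ov · V_SD − ½ V_SD²] = 3.45 × [1.87 × 1.19 − 0.5 × 1.19²] = 5.23 mA.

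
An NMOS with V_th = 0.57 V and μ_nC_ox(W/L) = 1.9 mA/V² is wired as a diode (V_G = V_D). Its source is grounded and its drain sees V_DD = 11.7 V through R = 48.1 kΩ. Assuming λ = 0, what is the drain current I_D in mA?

I_D = 0.221 mA

With gate tied to drain, V_GS = V_DS ≥ V_GS − V_th, so the device is in saturation.
KCL at the drain: ½ k_n (V_GS − V_th)² = (V_DD − V_GS)/R.
Let x = V_GS − 0.57. Then 45.7 x² + x − 11.13 = 0, giving x = 0.483 V (positive root), so V_GS = 1.05 V.
I_D = (V_DD − V_GS)/R = (11.7 − 1.05) / 48.1 = 0.221 mA.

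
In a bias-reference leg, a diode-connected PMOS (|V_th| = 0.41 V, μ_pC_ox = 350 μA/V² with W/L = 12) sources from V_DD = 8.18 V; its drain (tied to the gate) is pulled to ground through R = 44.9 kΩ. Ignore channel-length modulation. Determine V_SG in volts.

V_SG = 0.692 V

With gate tied to drain, V_SG = V_SD ≥ V_SG − |V_th|, so the device is in saturation.
k_p = μ_pC_ox · (W/L) = 4.2 mA/V².
KCL at the drain: ½ k_p (V_SG − |V_th|)² = (V_DD − V_SG)/R.
Let x = V_SG − 0.41. Then 94.3 x² + x − 7.77 = 0, giving x = 0.282 V (positive root), so V_SG = 0.692 V.
I_D = (V_DD − V_SG)/R = (8.18 − 0.692) / 44.9 = 0.167 mA.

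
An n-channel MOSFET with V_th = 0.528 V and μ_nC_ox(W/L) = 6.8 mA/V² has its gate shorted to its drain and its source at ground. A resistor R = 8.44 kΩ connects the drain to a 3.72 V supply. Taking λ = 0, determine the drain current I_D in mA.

With gate tied to drain, V_GS = V_DS ≥ V_GS − V_th, so the device is in saturation.
KCL at the drain: ½ k_n (V_GS − V_th)² = (V_DD − V_GS)/R.
Let x = V_GS − 0.528. Then 28.7 x² + x − 3.192 = 0, giving x = 0.317 V (positive root), so V_GS = 0.845 V.
I_D = (V_DD − V_GS)/R = (3.72 − 0.845) / 8.44 = 0.341 mA.

I_D = 0.341 mA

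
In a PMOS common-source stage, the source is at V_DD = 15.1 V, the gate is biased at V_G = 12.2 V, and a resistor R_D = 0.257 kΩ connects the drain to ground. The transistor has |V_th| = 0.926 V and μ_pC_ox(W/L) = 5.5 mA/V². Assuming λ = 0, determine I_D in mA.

V_SG = V_DD − V_G = 15.1 − 12.2 = 2.9 V, so V_ov = 2.9 − 0.926 = 1.97 V.
Assume saturation: I_D = ½ k_p V_ov² = 0.5 × 5.5 × 1.97² = 10.7 mA, giving V_SD = V_DD − I_D R_D = 15.1 − 10.7 × 0.257 = 12.3 V.
V_SD = 12.3 V ≥ V_ov = 1.97 V, confirming saturation.

I_D = 10.7 mA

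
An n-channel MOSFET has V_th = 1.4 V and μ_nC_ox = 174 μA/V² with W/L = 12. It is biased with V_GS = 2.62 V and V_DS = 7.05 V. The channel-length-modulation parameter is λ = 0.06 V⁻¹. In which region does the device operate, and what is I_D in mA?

Saturation; I_D = 2.21 mA

k_n = μ_nC_ox · (W/L) = 2.088 mA/V².
V_ov = V_GS − V_th = 2.62 − 1.4 = 1.22 V.
Since V_DS = 7.05 V ≥ V_ov = 1.22 V, the device is in saturation.
I_D = ½ k_n V_ov² (1 + λ V_DS) = 0.5 × 2.088 × 1.22² × (1 + 0.06 × 7.05) = 2.21 mA.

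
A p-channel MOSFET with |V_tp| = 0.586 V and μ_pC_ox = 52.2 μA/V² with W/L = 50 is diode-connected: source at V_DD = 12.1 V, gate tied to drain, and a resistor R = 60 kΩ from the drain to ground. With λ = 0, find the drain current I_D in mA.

With gate tied to drain, V_SG = V_SD ≥ V_SG − |V_tp|, so the device is in saturation.
k_p = μ_pC_ox · (W/L) = 2.61 mA/V².
KCL at the drain: ½ k_p (V_SG − |V_tp|)² = (V_DD − V_SG)/R.
Let x = V_SG − 0.586. Then 78.3 x² + x − 11.51 = 0, giving x = 0.377 V (positive root), so V_SG = 0.963 V.
I_D = (V_DD − V_SG)/R = (12.1 − 0.963) / 60 = 0.186 mA.

I_D = 0.186 mA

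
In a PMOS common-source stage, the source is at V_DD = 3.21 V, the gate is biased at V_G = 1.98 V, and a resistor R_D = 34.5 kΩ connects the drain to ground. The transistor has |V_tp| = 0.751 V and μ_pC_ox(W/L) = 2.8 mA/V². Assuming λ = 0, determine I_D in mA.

V_SG = V_DD − V_G = 3.21 − 1.98 = 1.23 V, so V_ov = 1.23 − 0.751 = 0.479 V.
Assume saturation: I_D = ½ k_p V_ov² = 0.5 × 2.8 × 0.479² = 0.321 mA, giving V_SD = V_DD − I_D R_D = 3.21 − 0.321 × 34.5 = -7.87 V.
But -7.87 V < V_ov = 0.479 V, so the device is actually in triode.
In triode I_D = k_p[V_ov V_SD − ½ V_SD²] and I_D = (V_DD − V_SD)/R_D. Equating: 48.3 V_SD² − 47.27 V_SD + 3.21 = 0, giving V_SD = 0.0734 V (the root below V_ov).
I_D = (3.21 − 0.0734) / 34.5 = 0.0909 mA.

I_D = 0.0909 mA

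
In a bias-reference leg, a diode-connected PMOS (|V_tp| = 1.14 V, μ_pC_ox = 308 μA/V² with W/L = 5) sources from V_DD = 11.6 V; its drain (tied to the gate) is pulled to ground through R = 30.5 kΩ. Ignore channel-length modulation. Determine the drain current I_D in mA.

I_D = 0.322 mA

With gate tied to drain, V_SG = V_SD ≥ V_SG − |V_tp|, so the device is in saturation.
k_p = μ_pC_ox · (W/L) = 1.54 mA/V².
KCL at the drain: ½ k_p (V_SG − |V_tp|)² = (V_DD − V_SG)/R.
Let x = V_SG − 1.14. Then 23.5 x² + x − 10.46 = 0, giving x = 0.646 V (positive root), so V_SG = 1.79 V.
I_D = (V_DD − V_SG)/R = (11.6 − 1.79) / 30.5 = 0.322 mA.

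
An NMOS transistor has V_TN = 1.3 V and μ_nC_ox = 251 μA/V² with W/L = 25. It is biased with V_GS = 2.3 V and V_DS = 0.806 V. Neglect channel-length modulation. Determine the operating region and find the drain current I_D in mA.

Triode; I_D = 3.02 mA

k_n = μ_nC_ox · (W/L) = 6.275 mA/V².
V_ov = V_GS − V_TN = 2.3 − 1.3 = 1 V.
Since V_DS = 0.806 V < V_ov = 1 V, the device is in the triode region.
I_D = k_n [V_ov · V_DS − ½ V_DS²] = 6.275 × [1 × 0.806 − 0.5 × 0.806²] = 3.02 mA.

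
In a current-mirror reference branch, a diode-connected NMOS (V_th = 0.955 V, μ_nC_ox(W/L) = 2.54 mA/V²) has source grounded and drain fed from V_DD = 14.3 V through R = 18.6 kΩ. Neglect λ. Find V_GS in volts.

V_GS = 1.69 V

With gate tied to drain, V_GS = V_DS ≥ V_GS − V_th, so the device is in saturation.
KCL at the drain: ½ k_n (V_GS − V_th)² = (V_DD − V_GS)/R.
Let x = V_GS − 0.955. Then 23.6 x² + x − 13.35 = 0, giving x = 0.731 V (positive root), so V_GS = 1.69 V.
I_D = (V_DD − V_GS)/R = (14.3 − 1.69) / 18.6 = 0.678 mA.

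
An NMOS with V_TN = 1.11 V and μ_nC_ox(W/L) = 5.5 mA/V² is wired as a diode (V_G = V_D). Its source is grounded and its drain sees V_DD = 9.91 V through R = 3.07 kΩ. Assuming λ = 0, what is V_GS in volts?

With gate tied to drain, V_GS = V_DS ≥ V_GS − V_TN, so the device is in saturation.
KCL at the drain: ½ k_n (V_GS − V_TN)² = (V_DD − V_GS)/R.
Let x = V_GS − 1.11. Then 8.44 x² + x − 8.8 = 0, giving x = 0.963 V (positive root), so V_GS = 2.07 V.
I_D = (V_DD − V_GS)/R = (9.91 − 2.07) / 3.07 = 2.55 mA.

V_GS = 2.07 V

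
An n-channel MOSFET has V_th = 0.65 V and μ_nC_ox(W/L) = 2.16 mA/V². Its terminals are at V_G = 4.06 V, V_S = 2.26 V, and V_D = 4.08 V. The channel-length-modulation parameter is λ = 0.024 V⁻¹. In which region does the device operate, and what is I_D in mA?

V_GS = V_G − V_S = 4.06 − 2.26 = 1.8 V; V_DS = V_D − V_S = 4.08 − 2.26 = 1.82 V.
V_ov = V_GS − V_th = 1.8 − 0.65 = 1.15 V.
Since V_DS = 1.82 V ≥ V_ov = 1.15 V, the device is in saturation.
I_D = ½ k_n V_ov² (1 + λ V_DS) = 0.5 × 2.16 × 1.15² × (1 + 0.024 × 1.82) = 1.49 mA.

Saturation; I_D = 1.49 mA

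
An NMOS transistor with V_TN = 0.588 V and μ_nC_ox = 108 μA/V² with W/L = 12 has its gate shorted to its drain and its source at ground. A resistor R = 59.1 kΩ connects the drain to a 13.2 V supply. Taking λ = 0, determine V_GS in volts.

With gate tied to drain, V_GS = V_DS ≥ V_GS − V_TN, so the device is in saturation.
k_n = μ_nC_ox · (W/L) = 1.296 mA/V².
KCL at the drain: ½ k_n (V_GS − V_TN)² = (V_DD − V_GS)/R.
Let x = V_GS − 0.588. Then 38.3 x² + x − 12.61 = 0, giving x = 0.561 V (positive root), so V_GS = 1.15 V.
I_D = (V_DD − V_GS)/R = (13.2 − 1.15) / 59.1 = 0.204 mA.

V_GS = 1.15 V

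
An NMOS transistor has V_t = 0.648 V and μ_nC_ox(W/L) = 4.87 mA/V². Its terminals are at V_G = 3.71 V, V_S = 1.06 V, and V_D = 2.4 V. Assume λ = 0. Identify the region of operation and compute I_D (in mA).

V_GS = V_G − V_S = 3.71 − 1.06 = 2.65 V; V_DS = V_D − V_S = 2.4 − 1.06 = 1.34 V.
V_ov = V_GS − V_t = 2.65 − 0.648 = 2 V.
Since V_DS = 1.34 V < V_ov = 2 V, the device is in the triode region.
I_D = k_n [V_ov · V_DS − ½ V_DS²] = 4.87 × [2 × 1.34 − 0.5 × 1.34²] = 8.69 mA.

Triode; I_D = 8.69 mA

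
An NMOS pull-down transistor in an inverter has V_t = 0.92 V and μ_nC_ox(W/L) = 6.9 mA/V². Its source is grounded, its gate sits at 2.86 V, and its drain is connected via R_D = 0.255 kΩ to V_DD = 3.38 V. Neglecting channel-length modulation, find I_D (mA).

I_D = 9.56 mA

V_GS = V_G = 2.86 V, so V_ov = 2.86 − 0.92 = 1.94 V.
Assume saturation: I_D = ½ k_n V_ov² = 0.5 × 6.9 × 1.94² = 13 mA, giving V_DS = V_DD − I_D R_D = 3.38 − 13 × 0.255 = 0.069 V.
But 0.069 V < V_ov = 1.94 V, so the device is actually in triode.
In triode I_D = k_n[V_ov V_DS − ½ V_DS²] and I_D = (V_DD − V_DS)/R_D. Equating: 0.88 V_DS² − 4.413 V_DS + 3.38 = 0, giving V_DS = 0.943 V (the root below V_ov).
I_D = (3.38 − 0.943) / 0.255 = 9.56 mA.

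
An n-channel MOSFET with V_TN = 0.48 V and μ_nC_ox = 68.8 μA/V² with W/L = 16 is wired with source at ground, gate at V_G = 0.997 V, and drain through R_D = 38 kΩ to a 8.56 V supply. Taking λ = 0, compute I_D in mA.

V_GS = V_G = 0.997 V, so V_ov = 0.997 − 0.48 = 0.517 V.
k_n = μ_nC_ox · (W/L) = 1.101 mA/V².
Assume saturation: I_D = ½ k_n V_ov² = 0.5 × 1.101 × 0.517² = 0.147 mA, giving V_DS = V_DD − I_D R_D = 8.56 − 0.147 × 38 = 2.97 V.
V_DS = 2.97 V ≥ V_ov = 0.517 V, confirming saturation.

I_D = 0.147 mA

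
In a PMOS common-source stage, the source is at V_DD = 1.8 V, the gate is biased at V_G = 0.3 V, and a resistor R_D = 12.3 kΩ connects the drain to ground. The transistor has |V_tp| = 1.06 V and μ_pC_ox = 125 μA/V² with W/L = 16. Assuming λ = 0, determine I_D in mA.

V_SG = V_DD − V_G = 1.8 − 0.3 = 1.5 V, so V_ov = 1.5 − 1.06 = 0.44 V.
k_p = μ_pC_ox · (W/L) = 2 mA/V².
Assume saturation: I_D = ½ k_p V_ov² = 0.5 × 2 × 0.44² = 0.194 mA, giving V_SD = V_DD − I_D R_D = 1.8 − 0.194 × 12.3 = -0.581 V.
But -0.581 V < V_ov = 0.44 V, so the device is actually in triode.
In triode I_D = k_p[V_ov V_SD − ½ V_SD²] and I_D = (V_DD − V_SD)/R_D. Equating: 12.3 V_SD² − 11.82 V_SD + 1.8 = 0, giving V_SD = 0.19 V (the root below V_ov).
I_D = (1.8 − 0.19) / 12.3 = 0.131 mA.

I_D = 0.131 mA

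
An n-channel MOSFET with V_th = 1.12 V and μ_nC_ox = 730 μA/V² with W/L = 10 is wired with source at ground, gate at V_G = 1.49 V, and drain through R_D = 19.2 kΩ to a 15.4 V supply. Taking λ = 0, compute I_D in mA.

V_GS = V_G = 1.49 V, so V_ov = 1.49 − 1.12 = 0.37 V.
k_n = μ_nC_ox · (W/L) = 7.3 mA/V².
Assume saturation: I_D = ½ k_n V_ov² = 0.5 × 7.3 × 0.37² = 0.5 mA, giving V_DS = V_DD − I_D R_D = 15.4 − 0.5 × 19.2 = 5.81 V.
V_DS = 5.81 V ≥ V_ov = 0.37 V, confirming saturation.

I_D = 0.500 mA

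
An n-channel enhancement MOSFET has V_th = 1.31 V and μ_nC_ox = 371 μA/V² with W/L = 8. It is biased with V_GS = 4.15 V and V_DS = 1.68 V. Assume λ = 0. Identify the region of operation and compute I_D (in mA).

k_n = μ_nC_ox · (W/L) = 2.968 mA/V².
V_ov = V_GS − V_th = 4.15 − 1.31 = 2.84 V.
Since V_DS = 1.68 V < V_ov = 2.84 V, the device is in the triode region.
I_D = k_n [V_ov · V_DS − ½ V_DS²] = 2.968 × [2.84 × 1.68 − 0.5 × 1.68²] = 9.97 mA.

Triode; I_D = 9.97 mA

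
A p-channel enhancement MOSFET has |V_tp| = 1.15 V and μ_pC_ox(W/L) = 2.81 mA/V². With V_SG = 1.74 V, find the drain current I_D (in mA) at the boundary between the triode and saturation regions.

I_D = 0.489 mA

At the boundary V_SD = V_ov = V_SG − |V_tp| = 1.74 − 1.15 = 0.59 V.
I_D = ½ k_p V_ov² = 0.5 × 2.81 × 0.59² = 0.489 mA.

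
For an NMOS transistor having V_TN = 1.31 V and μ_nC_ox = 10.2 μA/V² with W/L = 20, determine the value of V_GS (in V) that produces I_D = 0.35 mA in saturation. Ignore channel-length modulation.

k_n = μ_nC_ox · (W/L) = 0.204 mA/V².
In saturation I_D = ½ k_n (V_GS − V_TN)², so V_GS − V_TN = √(2 I_D / k_n) = √(2 × 0.35 / 0.204) = 1.85 V.
V_GS = 1.31 + 1.85 = 3.16 V.

V_GS = 3.16 V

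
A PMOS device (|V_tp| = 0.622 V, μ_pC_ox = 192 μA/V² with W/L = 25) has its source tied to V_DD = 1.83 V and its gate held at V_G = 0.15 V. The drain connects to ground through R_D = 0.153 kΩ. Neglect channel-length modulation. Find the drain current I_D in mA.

I_D = 2.69 mA

V_SG = V_DD − V_G = 1.83 − 0.15 = 1.68 V, so V_ov = 1.68 − 0.622 = 1.06 V.
k_p = μ_pC_ox · (W/L) = 4.8 mA/V².
Assume saturation: I_D = ½ k_p V_ov² = 0.5 × 4.8 × 1.06² = 2.69 mA, giving V_SD = V_DD − I_D R_D = 1.83 − 2.69 × 0.153 = 1.42 V.
V_SD = 1.42 V ≥ V_ov = 1.06 V, confirming saturation.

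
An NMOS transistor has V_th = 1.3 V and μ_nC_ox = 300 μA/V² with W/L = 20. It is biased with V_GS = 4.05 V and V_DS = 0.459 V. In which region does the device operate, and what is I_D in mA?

Triode; I_D = 6.94 mA

k_n = μ_nC_ox · (W/L) = 6 mA/V².
V_ov = V_GS − V_th = 4.05 − 1.3 = 2.75 V.
Since V_DS = 0.459 V < V_ov = 2.75 V, the device is in the triode region.
I_D = k_n [V_ov · V_DS − ½ V_DS²] = 6 × [2.75 × 0.459 − 0.5 × 0.459²] = 6.94 mA.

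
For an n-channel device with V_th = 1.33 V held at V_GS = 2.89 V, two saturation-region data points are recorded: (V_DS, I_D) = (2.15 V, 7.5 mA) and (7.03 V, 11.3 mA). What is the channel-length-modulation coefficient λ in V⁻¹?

λ = 0.134 V⁻¹

With V_GS fixed, I_D ∝ (1 + λ V_DS) in saturation, so I_D2/I_D1 = (1 + λ V_DS2)/(1 + λ V_DS1).
11.3/7.5 = 1.507 = (1 + 7.03 λ)/(1 + 2.15 λ).
Solving: λ (I_D1 V_DS2 − I_D2 V_DS1) = I_D2 − I_D1, so λ = (11.3 − 7.5) / (7.5 × 7.03 − 11.3 × 2.15) = 3.8 / 28.4 = 0.134 V⁻¹.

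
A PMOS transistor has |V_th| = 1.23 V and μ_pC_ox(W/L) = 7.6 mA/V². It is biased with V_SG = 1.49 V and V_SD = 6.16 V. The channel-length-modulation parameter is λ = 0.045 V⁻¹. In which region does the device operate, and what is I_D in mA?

V_ov = V_SG − |V_th| = 1.49 − 1.23 = 0.26 V.
Since V_SD = 6.16 V ≥ V_ov = 0.26 V, the device is in saturation.
I_D = ½ k_p V_ov² (1 + λ V_SD) = 0.5 × 7.6 × 0.26² × (1 + 0.045 × 6.16) = 0.328 mA.

Saturation; I_D = 0.328 mA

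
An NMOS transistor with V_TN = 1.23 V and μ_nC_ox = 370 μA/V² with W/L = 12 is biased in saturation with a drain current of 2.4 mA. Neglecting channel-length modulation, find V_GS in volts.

k_n = μ_nC_ox · (W/L) = 4.44 mA/V².
In saturation I_D = ½ k_n (V_GS − V_TN)², so V_GS − V_TN = √(2 I_D / k_n) = √(2 × 2.4 / 4.44) = 1.04 V.
V_GS = 1.23 + 1.04 = 2.27 V.

V_GS = 2.27 V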